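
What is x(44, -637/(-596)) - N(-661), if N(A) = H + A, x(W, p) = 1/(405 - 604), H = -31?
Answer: 137707/199 ≈ 692.00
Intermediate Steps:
x(W, p) = -1/199 (x(W, p) = 1/(-199) = -1/199)
N(A) = -31 + A
x(44, -637/(-596)) - N(-661) = -1/199 - (-31 - 661) = -1/199 - 1*(-692) = -1/199 + 692 = 137707/199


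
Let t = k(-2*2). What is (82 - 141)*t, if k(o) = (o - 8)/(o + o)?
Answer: -177/2 ≈ -88.500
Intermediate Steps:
k(o) = (-8 + o)/(2*o) (k(o) = (-8 + o)/((2*o)) = (-8 + o)*(1/(2*o)) = (-8 + o)/(2*o))
t = 3/2 (t = (-8 - 2*2)/(2*((-2*2))) = (1/2)*(-8 - 4)/(-4) = (1/2)*(-1/4)*(-12) = 3/2 ≈ 1.5000)
(82 - 141)*t = (82 - 141)*(3/2) = -59*3/2 = -177/2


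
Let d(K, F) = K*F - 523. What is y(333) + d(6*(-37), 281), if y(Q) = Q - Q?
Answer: -62905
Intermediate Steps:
y(Q) = 0
d(K, F) = -523 + F*K (d(K, F) = F*K - 523 = -523 + F*K)
y(333) + d(6*(-37), 281) = 0 + (-523 + 281*(6*(-37))) = 0 + (-523 + 281*(-222)) = 0 + (-523 - 62382) = 0 - 62905 = -62905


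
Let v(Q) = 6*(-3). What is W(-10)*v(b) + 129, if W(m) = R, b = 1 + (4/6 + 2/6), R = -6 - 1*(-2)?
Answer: 201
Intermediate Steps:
R = -4 (R = -6 + 2 = -4)
b = 2 (b = 1 + (4*(1/6) + 2*(1/6)) = 1 + (2/3 + 1/3) = 1 + 1 = 2)
W(m) = -4
v(Q) = -18
W(-10)*v(b) + 129 = -4*(-18) + 129 = 72 + 129 = 201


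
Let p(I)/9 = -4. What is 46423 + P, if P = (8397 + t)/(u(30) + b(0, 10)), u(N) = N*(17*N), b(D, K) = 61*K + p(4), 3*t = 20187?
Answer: 368466914/7937 ≈ 46424.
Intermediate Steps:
p(I) = -36 (p(I) = 9*(-4) = -36)
t = 6729 (t = (⅓)*20187 = 6729)
b(D, K) = -36 + 61*K (b(D, K) = 61*K - 36 = -36 + 61*K)
u(N) = 17*N²
P = 7563/7937 (P = (8397 + 6729)/(17*30² + (-36 + 61*10)) = 15126/(17*900 + (-36 + 610)) = 15126/(15300 + 574) = 15126/15874 = 15126*(1/15874) = 7563/7937 ≈ 0.95288)
46423 + P = 46423 + 7563/7937 = 368466914/7937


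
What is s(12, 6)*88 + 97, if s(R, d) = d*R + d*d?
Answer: 9601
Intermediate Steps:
s(R, d) = d**2 + R*d (s(R, d) = R*d + d**2 = d**2 + R*d)
s(12, 6)*88 + 97 = (6*(12 + 6))*88 + 97 = (6*18)*88 + 97 = 108*88 + 97 = 9504 + 97 = 9601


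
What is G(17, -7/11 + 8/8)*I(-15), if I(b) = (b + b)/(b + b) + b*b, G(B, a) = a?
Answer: 904/11 ≈ 82.182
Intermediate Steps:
I(b) = 1 + b² (I(b) = (2*b)/((2*b)) + b² = (2*b)*(1/(2*b)) + b² = 1 + b²)
G(17, -7/11 + 8/8)*I(-15) = (-7/11 + 8/8)*(1 + (-15)²) = (-7*1/11 + 8*(⅛))*(1 + 225) = (-7/11 + 1)*226 = (4/11)*226 = 904/11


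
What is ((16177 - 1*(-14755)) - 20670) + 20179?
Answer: 30441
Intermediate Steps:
((16177 - 1*(-14755)) - 20670) + 20179 = ((16177 + 14755) - 20670) + 20179 = (30932 - 20670) + 20179 = 10262 + 20179 = 30441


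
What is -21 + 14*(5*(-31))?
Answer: -2191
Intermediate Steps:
-21 + 14*(5*(-31)) = -21 + 14*(-155) = -21 - 2170 = -2191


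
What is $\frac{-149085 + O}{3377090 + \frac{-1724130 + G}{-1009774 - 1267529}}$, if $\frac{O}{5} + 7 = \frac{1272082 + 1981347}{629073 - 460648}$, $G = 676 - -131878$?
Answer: $- \frac{1633104007465659}{37008548714158930} \approx -0.044128$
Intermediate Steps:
$G = 132554$ ($G = 676 + 131878 = 132554$)
$O = \frac{2074454}{33685}$ ($O = -35 + 5 \frac{1272082 + 1981347}{629073 - 460648} = -35 + 5 \cdot \frac{3253429}{168425} = -35 + \frac{3253429}{33685} = \frac{2074454}{33685} \approx 61.584$)
$\frac{-149085 + O}{3377090 + \frac{-1724130 + G}{-1009774 - 1267529}} = \frac{-149085 + \frac{2074454}{33685}}{3377090 + \frac{-1724130 + 132554}{-1009774 - 1267529}} = - \frac{5019853771}{33685 \left(3377090 - \frac{1591576}{-2277303}\right)} = - \frac{5019853771}{33685 \left(3377090 - - \frac{227368}{325329}\right)} = - \frac{5019853771}{33685 \left(3377090 + \frac{227368}{325329}\right)} = - \frac{5019853771}{33685 \cdot \frac{1098665539978}{325329}} = \left(- \frac{5019853771}{33685}\right) \frac{325329}{1098665539978} = - \frac{1633104007465659}{37008548714158930}$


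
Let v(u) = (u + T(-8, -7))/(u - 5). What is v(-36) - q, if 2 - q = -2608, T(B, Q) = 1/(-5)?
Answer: -534869/205 ≈ -2609.1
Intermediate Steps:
T(B, Q) = -⅕ (T(B, Q) = 1*(-⅕) = -⅕)
v(u) = (-⅕ + u)/(-5 + u) (v(u) = (u - ⅕)/(u - 5) = (-⅕ + u)/(-5 + u))
q = 2610 (q = 2 - 1*(-2608) = 2 + 2608 = 2610)
v(-36) - q = (-⅕ - 36)/(-5 - 36) - 1*2610 = -181/5/(-41) - 2610 = -1/41*(-181/5) - 2610 = 181/205 - 2610 = -534869/205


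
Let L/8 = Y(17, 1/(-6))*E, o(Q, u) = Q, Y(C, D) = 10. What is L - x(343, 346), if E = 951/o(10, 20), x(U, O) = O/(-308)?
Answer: 1171805/154 ≈ 7609.1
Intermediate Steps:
x(U, O) = -O/308 (x(U, O) = O*(-1/308) = -O/308)
E = 951/10 ≈ 95.100
L = 7608 (L = 8*(10*(951/10)) = 8*951 = 7608)
L - x(343, 346) = 7608 - (-1)*346/308 = 7608 - 1*(-173/154) = 7608 + 173/154 = 1171805/154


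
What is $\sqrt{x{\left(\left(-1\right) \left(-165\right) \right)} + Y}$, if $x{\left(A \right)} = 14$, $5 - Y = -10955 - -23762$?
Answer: $2 i \sqrt{3197} \approx 113.08 i$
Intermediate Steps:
$Y = -12802$ ($Y = 5 - \left(-10955 - -23762\right) = 5 - \left(-10955 + 23762\right) = 5 - 12807 = -12802$)
$\sqrt{x{\left(\left(-1\right) \left(-165\right) \right)} + Y} = \sqrt{14 - 12802} = \sqrt{-12788} = 2 i \sqrt{3197}$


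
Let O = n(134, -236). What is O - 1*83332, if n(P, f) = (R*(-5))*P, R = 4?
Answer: -86012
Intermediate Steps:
n(P, f) = -20*P (n(P, f) = (4*(-5))*P = -20*P)
O = -2680 (O = -20*134 = -2680)
O - 1*83332 = -2680 - 1*83332 = -2680 - 83332 = -86012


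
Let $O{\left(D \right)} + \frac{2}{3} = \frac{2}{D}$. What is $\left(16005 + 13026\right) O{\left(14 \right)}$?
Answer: $- \frac{106447}{7} \approx -15207.0$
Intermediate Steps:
$O{\left(D \right)} = - \frac{2}{3} + \frac{2}{D}$
$\left(16005 + 13026\right) O{\left(14 \right)} = \left(16005 + 13026\right) \left(- \frac{2}{3} + \frac{2}{14}\right) = 29031 \left(- \frac{2}{3} + 2 \cdot \frac{1}{14}\right) = 29031 \left(- \frac{2}{3} + \frac{1}{7}\right) = 29031 \left(- \frac{11}{21}\right) = - \frac{106447}{7}$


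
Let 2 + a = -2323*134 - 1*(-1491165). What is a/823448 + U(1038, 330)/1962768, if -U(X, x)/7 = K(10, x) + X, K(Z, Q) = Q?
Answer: 48082236095/33671612168 ≈ 1.4280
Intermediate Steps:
U(X, x) = -7*X - 7*x (U(X, x) = -7*(x + X) = -7*(X + x) = -7*X - 7*x)
a = 1179881 (a = -2 + (-2323*134 - 1*(-1491165)) = -2 + (-311282 + 1491165) = -2 + 1179883 = 1179881)
a/823448 + U(1038, 330)/1962768 = 1179881/823448 + (-7*1038 - 7*330)/1962768 = 1179881*(1/823448) + (-7266 - 2310)*(1/1962768) = 1179881/823448 - 9576*1/1962768 = 1179881/823448 - 399/81782 = 48082236095/33671612168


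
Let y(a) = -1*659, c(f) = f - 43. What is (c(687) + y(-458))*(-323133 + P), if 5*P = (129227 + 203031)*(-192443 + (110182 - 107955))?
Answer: 189607210179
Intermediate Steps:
c(f) = -43 + f
y(a) = -659
P = -63200787728/5 (P = ((129227 + 203031)*(-192443 + (110182 - 107955)))/5 = (332258*(-192443 + 2227))/5 = (332258*(-190216))/5 = (1/5)*(-63200787728) = -63200787728/5 ≈ -1.2640e+10)
(c(687) + y(-458))*(-323133 + P) = ((-43 + 687) - 659)*(-323133 - 63200787728/5) = (644 - 659)*(-63202403393/5) = -15*(-63202403393/5) = 189607210179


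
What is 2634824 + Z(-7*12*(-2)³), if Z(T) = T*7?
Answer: 2639528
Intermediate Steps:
Z(T) = 7*T
2634824 + Z(-7*12*(-2)³) = 2634824 + 7*(-7*12*(-2)³) = 2634824 + 7*(-84*(-8)) = 2634824 + 7*672 = 2634824 + 4704 = 2639528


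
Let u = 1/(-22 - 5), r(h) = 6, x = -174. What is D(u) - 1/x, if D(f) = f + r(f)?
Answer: 9347/1566 ≈ 5.9687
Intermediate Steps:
u = -1/27 (u = 1/(-27) = -1/27 ≈ -0.037037)
D(f) = 6 + f (D(f) = f + 6 = 6 + f)
D(u) - 1/x = (6 - 1/27) - 1/(-174) = 161/27 - 1*(-1/174) = 161/27 + 1/174 = 9347/1566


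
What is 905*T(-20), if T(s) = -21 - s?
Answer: -905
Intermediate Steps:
905*T(-20) = 905*(-21 - 1*(-20)) = 905*(-21 + 20) = 905*(-1) = -905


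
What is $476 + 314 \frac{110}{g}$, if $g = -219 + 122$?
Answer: $\frac{11632}{97} \approx 119.92$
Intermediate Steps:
$g = -97$
$476 + 314 \frac{110}{g} = 476 + 314 \frac{110}{-97} = 476 + 314 \cdot 110 \left(- \frac{1}{97}\right) = 476 + 314 \left(- \frac{110}{97}\right) = 476 - \frac{34540}{97} = \frac{11632}{97}$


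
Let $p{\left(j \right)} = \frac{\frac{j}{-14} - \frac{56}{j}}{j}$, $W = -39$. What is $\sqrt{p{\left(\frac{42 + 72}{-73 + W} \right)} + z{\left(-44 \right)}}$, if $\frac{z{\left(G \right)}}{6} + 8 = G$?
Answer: $\frac{i \sqrt{233149070}}{798} \approx 19.134 i$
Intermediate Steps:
$p{\left(j \right)} = \frac{- \frac{56}{j} - \frac{j}{14}}{j}$ ($p{\left(j \right)} = \frac{j \left(- \frac{1}{14}\right) - \frac{56}{j}}{j} = \frac{- \frac{j}{14} - \frac{56}{j}}{j} = \frac{- \frac{56}{j} - \frac{j}{14}}{j}$)
$z{\left(G \right)} = -48 + 6 G$
$\sqrt{p{\left(\frac{42 + 72}{-73 + W} \right)} + z{\left(-44 \right)}} = \sqrt{\left(- \frac{1}{14} - \frac{56}{\frac{1}{\left(-73 - 39\right)^{2}} \left(42 + 72\right)^{2}}\right) + \left(-48 + 6 \left(-44\right)\right)} = \sqrt{\left(- \frac{1}{14} - \frac{56}{\frac{3249}{3136}}\right) - 312} = \sqrt{\left(- \frac{1}{14} - \frac{175616}{3249}\right) - 312} = \sqrt{- \frac{2461873}{45486} - 312} = \sqrt{- \frac{16653505}{45486}} = \frac{i \sqrt{233149070}}{798}$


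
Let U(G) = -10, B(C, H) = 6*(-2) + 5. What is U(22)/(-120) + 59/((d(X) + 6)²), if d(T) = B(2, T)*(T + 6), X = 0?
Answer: 167/1296 ≈ 0.12886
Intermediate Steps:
B(C, H) = -7 (B(C, H) = -12 + 5 = -7)
d(T) = -42 - 7*T (d(T) = -7*(T + 6) = -7*(6 + T) = -42 - 7*T)
U(22)/(-120) + 59/((d(X) + 6)²) = -10/(-120) + 59/(((-42 - 7*0) + 6)²) = -10*(-1/120) + 59/(((-42 + 0) + 6)²) = 1/12 + 59/((-42 + 6)²) = 1/12 + 59/((-36)²) = 1/12 + 59/1296 = 167/1296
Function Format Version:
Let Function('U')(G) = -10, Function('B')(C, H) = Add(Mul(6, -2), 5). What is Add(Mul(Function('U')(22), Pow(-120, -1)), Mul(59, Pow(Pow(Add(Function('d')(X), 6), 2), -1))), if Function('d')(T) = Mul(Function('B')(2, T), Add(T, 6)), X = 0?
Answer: Rational(167, 1296) ≈ 0.12886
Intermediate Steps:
Function('B')(C, H) = -7 (Function('B')(C, H) = Add(-12, 5) = -7)
Function('d')(T) = Add(-42, Mul(-7, T)) (Function('d')(T) = Mul(-7, Add(T, 6)) = Mul(-7, Add(6, T)) = Add(-42, Mul(-7, T)))
Add(Mul(Function('U')(22), Pow(-120, -1)), Mul(59, Pow(Pow(Add(Function('d')(X), 6), 2), -1))) = Add(Mul(-10, Pow(-120, -1)), Mul(59, Pow(Pow(Add(Add(-42, Mul(-7, 0)), 6), 2), -1))) = Add(Mul(-10, Rational(-1, 120)), Mul(59, Pow(Pow(Add(Add(-42, 0), 6), 2), -1))) = Add(Rational(1, 12), Mul(59, Pow(Pow(Add(-42, 6), 2), -1))) = Add(Rational(1, 12), Mul(59, Pow(Pow(-36, 2), -1))) = Add(Rational(1, 12), Mul(59, Pow(1296, -1))) = Add(Rational(1, 12), Mul(59, Rational(1, 1296))) = Add(Rational(1, 12), Rational(59, 1296)) = Rational(167, 1296)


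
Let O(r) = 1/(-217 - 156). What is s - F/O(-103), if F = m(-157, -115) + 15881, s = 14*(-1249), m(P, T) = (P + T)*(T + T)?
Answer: 29241007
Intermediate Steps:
O(r) = -1/373 (O(r) = 1/(-373) = -1/373)
m(P, T) = 2*T*(P + T) (m(P, T) = (P + T)*(2*T) = 2*T*(P + T))
s = -17486
F = 78441 (F = 2*(-115)*(-157 - 115) + 15881 = 2*(-115)*(-272) + 15881 = 62560 + 15881 = 78441)
s - F/O(-103) = -17486 - 78441/(-1/373) = -17486 - 78441*(-373) = -17486 - 1*(-29258493) = -17486 + 29258493 = 29241007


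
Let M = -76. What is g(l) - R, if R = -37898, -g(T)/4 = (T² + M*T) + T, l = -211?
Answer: -203486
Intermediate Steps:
g(T) = -4*T² + 300*T (g(T) = -4*((T² - 76*T) + T) = -4*(T² - 75*T) = -4*T² + 300*T)
g(l) - R = 4*(-211)*(75 - 1*(-211)) - 1*(-37898) = 4*(-211)*(75 + 211) + 37898 = 4*(-211)*286 + 37898 = -241384 + 37898 = -203486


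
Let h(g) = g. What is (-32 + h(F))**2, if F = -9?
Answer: 1681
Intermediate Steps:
(-32 + h(F))**2 = (-32 - 9)**2 = (-41)**2 = 1681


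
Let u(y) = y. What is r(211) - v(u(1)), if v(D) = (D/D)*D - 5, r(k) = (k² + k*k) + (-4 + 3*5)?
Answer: 89057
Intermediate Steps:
r(k) = 11 + 2*k² (r(k) = (k² + k²) + (-4 + 15) = 2*k² + 11 = 11 + 2*k²)
v(D) = -5 + D (v(D) = 1*D - 5 = D - 5 = -5 + D)
r(211) - v(u(1)) = (11 + 2*211²) - (-5 + 1) = (11 + 2*44521) - 1*(-4) = (11 + 89042) + 4 = 89053 + 4 = 89057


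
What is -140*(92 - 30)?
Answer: -8680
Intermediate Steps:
-140*(92 - 30) = -140*62 = -8680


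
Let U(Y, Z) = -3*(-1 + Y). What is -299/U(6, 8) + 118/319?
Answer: 97151/4785 ≈ 20.303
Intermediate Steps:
U(Y, Z) = 3 - 3*Y
-299/U(6, 8) + 118/319 = -299/(3 - 3*6) + 118/319 = -299/(3 - 18) + 118*(1/319) = -299/(-15) + 118/319 = -299*(-1/15) + 118/319 = 299/15 + 118/319 = 97151/4785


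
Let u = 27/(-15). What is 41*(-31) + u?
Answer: -6364/5 ≈ -1272.8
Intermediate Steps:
u = -9/5 (u = 27*(-1/15) = -9/5 ≈ -1.8000)
41*(-31) + u = 41*(-31) - 9/5 = -1271 - 9/5 = -6364/5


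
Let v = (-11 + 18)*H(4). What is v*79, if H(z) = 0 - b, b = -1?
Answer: 553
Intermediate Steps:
H(z) = 1 (H(z) = 0 - 1*(-1) = 0 + 1 = 1)
v = 7 (v = (-11 + 18)*1 = 7*1 = 7)
v*79 = 7*79 = 553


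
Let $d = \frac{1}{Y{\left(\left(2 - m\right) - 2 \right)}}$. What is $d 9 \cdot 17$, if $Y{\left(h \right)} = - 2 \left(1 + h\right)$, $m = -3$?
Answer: $- \frac{153}{8} \approx -19.125$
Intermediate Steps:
$Y{\left(h \right)} = -2 - 2 h$
$d = - \frac{1}{8}$ ($d = \frac{1}{-2 - 2 \left(\left(2 - -3\right) - 2\right)} = \frac{1}{-2 - 2 \left(\left(2 + 3\right) - 2\right)} = \frac{1}{-2 - 2 \left(5 - 2\right)} = \frac{1}{-2 - 6} = \frac{1}{-8} = - \frac{1}{8} \approx -0.125$)
$d 9 \cdot 17 = \left(- \frac{1}{8}\right) 9 \cdot 17 = \left(- \frac{9}{8}\right) 17 = - \frac{153}{8}$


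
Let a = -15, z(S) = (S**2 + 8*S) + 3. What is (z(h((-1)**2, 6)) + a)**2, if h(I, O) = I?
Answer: 9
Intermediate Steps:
z(S) = 3 + S**2 + 8*S
(z(h((-1)**2, 6)) + a)**2 = ((3 + ((-1)**2)**2 + 8*(-1)**2) - 15)**2 = ((3 + 1**2 + 8*1) - 15)**2 = ((3 + 1 + 8) - 15)**2 = (12 - 15)**2 = (-3)**2 = 9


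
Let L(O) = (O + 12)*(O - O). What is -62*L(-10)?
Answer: 0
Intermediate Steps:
L(O) = 0 (L(O) = (12 + O)*0 = 0)
-62*L(-10) = -62*0 = 0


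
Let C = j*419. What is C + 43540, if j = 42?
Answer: 61138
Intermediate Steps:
C = 17598 (C = 42*419 = 17598)
C + 43540 = 17598 + 43540 = 61138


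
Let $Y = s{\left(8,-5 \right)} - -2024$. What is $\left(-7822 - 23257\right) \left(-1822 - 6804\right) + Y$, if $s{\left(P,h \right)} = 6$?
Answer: $268089484$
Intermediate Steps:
$Y = 2030$ ($Y = 6 - -2024 = 6 + 2024 = 2030$)
$\left(-7822 - 23257\right) \left(-1822 - 6804\right) + Y = \left(-7822 - 23257\right) \left(-1822 - 6804\right) + 2030 = \left(-31079\right) \left(-8626\right) + 2030 = 268087454 + 2030 = 268089484$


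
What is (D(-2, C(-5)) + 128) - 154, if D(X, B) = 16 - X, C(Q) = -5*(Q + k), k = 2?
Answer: -8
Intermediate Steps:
C(Q) = -10 - 5*Q (C(Q) = -5*(Q + 2) = -5*(2 + Q) = -10 - 5*Q)
(D(-2, C(-5)) + 128) - 154 = ((16 - 1*(-2)) + 128) - 154 = ((16 + 2) + 128) - 154 = (18 + 128) - 154 = 146 - 154 = -8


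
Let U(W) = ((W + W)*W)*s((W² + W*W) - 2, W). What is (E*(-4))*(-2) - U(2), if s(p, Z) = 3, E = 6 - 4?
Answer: -8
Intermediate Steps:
E = 2
U(W) = 6*W² (U(W) = ((W + W)*W)*3 = ((2*W)*W)*3 = (2*W²)*3 = 6*W²)
(E*(-4))*(-2) - U(2) = (2*(-4))*(-2) - 6*2² = -8*(-2) - 6*4 = 16 - 1*24 = 16 - 24 = -8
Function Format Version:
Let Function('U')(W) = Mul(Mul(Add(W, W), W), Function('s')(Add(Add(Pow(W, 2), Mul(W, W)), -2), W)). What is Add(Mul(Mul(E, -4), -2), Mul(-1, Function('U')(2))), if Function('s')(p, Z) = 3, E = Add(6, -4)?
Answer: -8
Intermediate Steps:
E = 2
Function('U')(W) = Mul(6, Pow(W, 2)) (Function('U')(W) = Mul(Mul(Add(W, W), W), 3) = Mul(Mul(Mul(2, W), W), 3) = Mul(Mul(2, Pow(W, 2)), 3) = Mul(6, Pow(W, 2)))
Add(Mul(Mul(E, -4), -2), Mul(-1, Function('U')(2))) = Add(Mul(Mul(2, -4), -2), Mul(-1, Mul(6, Pow(2, 2)))) = Add(Mul(-8, -2), Mul(-1, Mul(6, 4))) = Add(16, Mul(-1, 24)) = Add(16, -24) = -8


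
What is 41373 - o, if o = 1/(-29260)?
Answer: 1210573981/29260 ≈ 41373.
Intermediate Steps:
o = -1/29260 ≈ -3.4176e-5
41373 - o = 41373 - 1*(-1/29260) = 41373 + 1/29260 = 1210573981/29260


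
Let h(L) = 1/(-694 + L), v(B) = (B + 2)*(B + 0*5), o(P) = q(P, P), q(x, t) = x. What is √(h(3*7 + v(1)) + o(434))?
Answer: √194821930/670 ≈ 20.833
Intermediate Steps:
o(P) = P
v(B) = B*(2 + B) (v(B) = (2 + B)*(B + 0) = (2 + B)*B = B*(2 + B))
√(h(3*7 + v(1)) + o(434)) = √(1/(-694 + (3*7 + 1*(2 + 1))) + 434) = √(1/(-694 + (21 + 1*3)) + 434) = √(1/(-694 + (21 + 3)) + 434) = √(1/(-694 + 24) + 434) = √(1/(-670) + 434) = √(-1/670 + 434) = √(290779/670) = √194821930/670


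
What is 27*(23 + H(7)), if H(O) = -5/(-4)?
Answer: 2619/4 ≈ 654.75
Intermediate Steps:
H(O) = 5/4 (H(O) = -5*(-¼) = 5/4)
27*(23 + H(7)) = 27*(23 + 5/4) = 27*(97/4) = 2619/4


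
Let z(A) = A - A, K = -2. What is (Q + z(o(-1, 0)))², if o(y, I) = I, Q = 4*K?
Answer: 64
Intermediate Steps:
Q = -8 (Q = 4*(-2) = -8)
z(A) = 0
(Q + z(o(-1, 0)))² = (-8 + 0)² = (-8)² = 64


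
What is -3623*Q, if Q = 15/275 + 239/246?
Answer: -50298109/13530 ≈ -3717.5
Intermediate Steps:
Q = 13883/13530 (Q = 15*(1/275) + 239*(1/246) = 3/55 + 239/246 = 13883/13530 ≈ 1.0261)
-3623*Q = -3623*13883/13530 = -50298109/13530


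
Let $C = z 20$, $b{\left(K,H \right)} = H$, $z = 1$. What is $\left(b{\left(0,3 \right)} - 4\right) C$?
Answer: $-20$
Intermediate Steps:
$C = 20$ ($C = 1 \cdot 20 = 20$)
$\left(b{\left(0,3 \right)} - 4\right) C = \left(3 - 4\right) 20 = \left(-1\right) 20 = -20$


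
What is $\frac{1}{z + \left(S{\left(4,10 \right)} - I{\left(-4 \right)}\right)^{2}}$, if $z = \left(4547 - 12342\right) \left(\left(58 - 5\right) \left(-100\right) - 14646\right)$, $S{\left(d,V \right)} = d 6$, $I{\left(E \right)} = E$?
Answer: $\frac{1}{155479854} \approx 6.4317 \cdot 10^{-9}$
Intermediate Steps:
$S{\left(d,V \right)} = 6 d$
$z = 155479070$ ($z = - 7795 \left(53 \left(-100\right) - 14646\right) = - 7795 \left(-5300 - 14646\right) = \left(-7795\right) \left(-19946\right) = 155479070$)
$\frac{1}{z + \left(S{\left(4,10 \right)} - I{\left(-4 \right)}\right)^{2}} = \frac{1}{155479070 + \left(6 \cdot 4 - -4\right)^{2}} = \frac{1}{155479070 + \left(24 + 4\right)^{2}} = \frac{1}{155479070 + 28^{2}} = \frac{1}{155479070 + 784} = \frac{1}{155479854}$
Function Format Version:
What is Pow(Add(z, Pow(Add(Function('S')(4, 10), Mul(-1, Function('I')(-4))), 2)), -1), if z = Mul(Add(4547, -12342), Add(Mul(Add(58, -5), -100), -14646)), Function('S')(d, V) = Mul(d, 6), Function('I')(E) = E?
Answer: Rational(1, 155479854) ≈ 6.4317e-9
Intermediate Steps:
Function('S')(d, V) = Mul(6, d)
z = 155479070 (z = Mul(-7795, Add(Mul(53, -100), -14646)) = Mul(-7795, Add(-5300, -14646)) = Mul(-7795, -19946) = 155479070)
Pow(Add(z, Pow(Add(Function('S')(4, 10), Mul(-1, Function('I')(-4))), 2)), -1) = Pow(Add(155479070, Pow(Add(Mul(6, 4), Mul(-1, -4)), 2)), -1) = Pow(Add(155479070, Pow(Add(24, 4), 2)), -1) = Pow(Add(155479070, Pow(28, 2)), -1) = Pow(Add(155479070, 784), -1) = Pow(155479854, -1) = Rational(1, 155479854)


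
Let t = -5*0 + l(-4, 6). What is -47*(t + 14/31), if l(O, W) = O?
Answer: 5170/31 ≈ 166.77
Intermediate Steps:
t = -4 (t = -5*0 - 4 = 0 - 4 = -4)
-47*(t + 14/31) = -47*(-4 + 14/31) = -47*(-110/31) = 5170/31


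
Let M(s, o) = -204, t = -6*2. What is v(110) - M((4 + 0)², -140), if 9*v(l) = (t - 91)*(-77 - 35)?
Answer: 13372/9 ≈ 1485.8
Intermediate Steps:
t = -12
v(l) = 11536/9 (v(l) = ((-12 - 91)*(-77 - 35))/9 = (-103*(-112))/9 = (⅑)*11536 = 11536/9)
v(110) - M((4 + 0)², -140) = 11536/9 - 1*(-204) = 11536/9 + 204 = 13372/9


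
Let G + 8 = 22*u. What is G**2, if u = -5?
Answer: 13924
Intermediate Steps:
G = -118 (G = -8 + 22*(-5) = -8 - 110 = -118)
G**2 = (-118)**2 = 13924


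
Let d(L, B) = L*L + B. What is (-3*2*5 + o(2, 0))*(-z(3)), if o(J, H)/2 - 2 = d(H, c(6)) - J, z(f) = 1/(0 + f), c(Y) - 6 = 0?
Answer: 6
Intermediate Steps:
c(Y) = 6 (c(Y) = 6 + 0 = 6)
d(L, B) = B + L**2 (d(L, B) = L**2 + B = B + L**2)
z(f) = 1/f
o(J, H) = 16 - 2*J + 2*H**2 (o(J, H) = 4 + 2*((6 + H**2) - J) = 4 + 2*(6 + H**2 - J) = 4 + (12 - 2*J + 2*H**2) = 16 - 2*J + 2*H**2)
(-3*2*5 + o(2, 0))*(-z(3)) = (-3*2*5 + (16 - 2*2 + 2*0**2))*(-1/3) = (-6*5 + (16 - 4 + 2*0))*(-1*1/3) = (-30 + (16 - 4 + 0))*(-1/3) = (-30 + 12)*(-1/3) = -18*(-1/3) = 6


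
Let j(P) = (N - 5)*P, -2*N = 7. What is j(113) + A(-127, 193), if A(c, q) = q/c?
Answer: -244353/254 ≈ -962.02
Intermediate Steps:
N = -7/2 (N = -1/2*7 = -7/2 ≈ -3.5000)
j(P) = -17*P/2 (j(P) = (-7/2 - 5)*P = -17*P/2)
j(113) + A(-127, 193) = -17/2*113 + 193/(-127) = -1921/2 + 193*(-1/127) = -1921/2 - 193/127 = -244353/254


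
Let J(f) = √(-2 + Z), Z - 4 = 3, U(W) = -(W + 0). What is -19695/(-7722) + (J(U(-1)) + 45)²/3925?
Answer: 476813/155430 + 18*√5/785 ≈ 3.1190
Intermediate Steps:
U(W) = -W
Z = 7 (Z = 4 + 3 = 7)
J(f) = √5 (J(f) = √(-2 + 7) = √5)
-19695/(-7722) + (J(U(-1)) + 45)²/3925 = -19695/(-7722) + (√5 + 45)²/3925 = -19695*(-1/7722) + (45 + √5)²*(1/3925) = 505/198 + (45 + √5)²/3925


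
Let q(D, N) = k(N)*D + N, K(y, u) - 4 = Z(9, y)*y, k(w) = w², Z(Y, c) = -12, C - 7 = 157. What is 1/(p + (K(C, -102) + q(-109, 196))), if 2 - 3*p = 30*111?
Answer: -3/12570664 ≈ -2.3865e-7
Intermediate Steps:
C = 164 (C = 7 + 157 = 164)
K(y, u) = 4 - 12*y
q(D, N) = N + D*N² (q(D, N) = N²*D + N = D*N² + N = N + D*N²)
p = -3328/3 (p = ⅔ - 10*111 = ⅔ - ⅓*3330 = ⅔ - 1110 = -3328/3 ≈ -1109.3)
1/(p + (K(C, -102) + q(-109, 196))) = 1/(-3328/3 + ((4 - 12*164) + 196*(1 - 109*196))) = 1/(-3328/3 + ((4 - 1968) + 196*(1 - 21364))) = 1/(-3328/3 + (-1964 + 196*(-21363))) = 1/(-3328/3 + (-1964 - 4187148)) = 1/(-3328/3 - 4189112) = 1/(-12570664/3) = -3/12570664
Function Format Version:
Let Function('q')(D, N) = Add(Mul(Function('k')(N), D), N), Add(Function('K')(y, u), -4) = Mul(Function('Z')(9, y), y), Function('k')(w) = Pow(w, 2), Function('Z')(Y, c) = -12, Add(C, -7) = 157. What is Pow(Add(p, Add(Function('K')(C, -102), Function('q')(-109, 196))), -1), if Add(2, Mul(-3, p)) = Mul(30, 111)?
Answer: Rational(-3, 12570664) ≈ -2.3865e-7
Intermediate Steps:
C = 164 (C = Add(7, 157) = 164)
Function('K')(y, u) = Add(4, Mul(-12, y))
Function('q')(D, N) = Add(N, Mul(D, Pow(N, 2))) (Function('q')(D, N) = Add(Mul(Pow(N, 2), D), N) = Add(Mul(D, Pow(N, 2)), N) = Add(N, Mul(D, Pow(N, 2))))
p = Rational(-3328, 3) (p = Add(Rational(2, 3), Mul(Rational(-1, 3), Mul(30, 111))) = Add(Rational(2, 3), Mul(Rational(-1, 3), 3330)) = Add(Rational(2, 3), -1110) = Rational(-3328, 3) ≈ -1109.3)
Pow(Add(p, Add(Function('K')(C, -102), Function('q')(-109, 196))), -1) = Pow(Add(Rational(-3328, 3), Add(Add(4, Mul(-12, 164)), Mul(196, Add(1, Mul(-109, 196))))), -1) = Pow(Add(Rational(-3328, 3), Add(Add(4, -1968), Mul(196, Add(1, -21364)))), -1) = Pow(Add(Rational(-3328, 3), Add(-1964, Mul(196, -21363))), -1) = Pow(Add(Rational(-3328, 3), Add(-1964, -4187148)), -1) = Pow(Add(Rational(-3328, 3), -4189112), -1) = Pow(Rational(-12570664, 3), -1) = Rational(-3, 12570664)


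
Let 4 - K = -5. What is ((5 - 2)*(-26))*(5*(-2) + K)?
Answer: 78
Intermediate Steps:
K = 9 (K = 4 - 1*(-5) = 4 + 5 = 9)
((5 - 2)*(-26))*(5*(-2) + K) = ((5 - 2)*(-26))*(5*(-2) + 9) = (3*(-26))*(-10 + 9) = -78*(-1) = 78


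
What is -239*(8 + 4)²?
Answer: -34416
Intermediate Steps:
-239*(8 + 4)² = -239*12² = -239*144 = -34416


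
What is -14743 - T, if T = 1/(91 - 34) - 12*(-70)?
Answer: -888232/57 ≈ -15583.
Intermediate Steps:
T = 47881/57 (T = 1/57 + 840 = 47881/57 ≈ 840.02)
-14743 - T = -14743 - 1*47881/57 = -14743 - 47881/57 = -888232/57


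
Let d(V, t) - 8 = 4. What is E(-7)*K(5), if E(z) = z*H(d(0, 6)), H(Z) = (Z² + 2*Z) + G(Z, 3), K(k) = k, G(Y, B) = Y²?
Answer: -10920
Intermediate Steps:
d(V, t) = 12 (d(V, t) = 8 + 4 = 12)
H(Z) = 2*Z + 2*Z² (H(Z) = (Z² + 2*Z) + Z² = 2*Z + 2*Z²)
E(z) = 312*z (E(z) = z*(2*12*(1 + 12)) = z*(2*12*13) = z*312 = 312*z)
E(-7)*K(5) = (312*(-7))*5 = -2184*5 = -10920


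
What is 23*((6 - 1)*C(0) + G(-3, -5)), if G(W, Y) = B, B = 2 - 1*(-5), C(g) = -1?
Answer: 46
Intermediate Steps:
B = 7 (B = 2 + 5 = 7)
G(W, Y) = 7
23*((6 - 1)*C(0) + G(-3, -5)) = 23*((6 - 1)*(-1) + 7) = 23*(5*(-1) + 7) = 23*(-5 + 7) = 23*2 = 46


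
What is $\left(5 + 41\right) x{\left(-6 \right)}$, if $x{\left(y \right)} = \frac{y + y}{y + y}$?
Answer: $46$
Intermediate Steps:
$x{\left(y \right)} = 1$ ($x{\left(y \right)} = \frac{2 y}{2 y} = 2 y \frac{1}{2 y} = 1$)
$\left(5 + 41\right) x{\left(-6 \right)} = \left(5 + 41\right) 1 = 46 \cdot 1 = 46$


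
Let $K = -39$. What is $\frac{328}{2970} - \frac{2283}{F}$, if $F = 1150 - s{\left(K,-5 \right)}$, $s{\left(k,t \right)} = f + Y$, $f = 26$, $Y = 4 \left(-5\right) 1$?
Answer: $- \frac{291149}{154440} \approx -1.8852$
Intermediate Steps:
$Y = -20$ ($Y = \left(-20\right) 1 = -20$)
$s{\left(k,t \right)} = 6$ ($s{\left(k,t \right)} = 26 - 20 = 6$)
$F = 1144$ ($F = 1150 - 6 = 1144$)
$\frac{328}{2970} - \frac{2283}{F} = \frac{328}{2970} - \frac{2283}{1144} = 328 \cdot \frac{1}{2970} - \frac{2283}{1144} = \frac{164}{1485} - \frac{2283}{1144} = - \frac{291149}{154440}$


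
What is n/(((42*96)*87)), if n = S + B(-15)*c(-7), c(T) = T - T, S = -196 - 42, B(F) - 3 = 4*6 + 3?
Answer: -17/25056 ≈ -0.00067848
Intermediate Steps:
B(F) = 30 (B(F) = 3 + (4*6 + 3) = 3 + (24 + 3) = 3 + 27 = 30)
S = -238
c(T) = 0
n = -238 (n = -238 + 30*0 = -238 + 0 = -238)
n/(((42*96)*87)) = -238/((42*96)*87) = -238/(4032*87) = -238/350784 = -238*1/350784 = -17/25056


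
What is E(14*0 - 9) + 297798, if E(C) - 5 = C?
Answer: 297794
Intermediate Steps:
E(C) = 5 + C
E(14*0 - 9) + 297798 = (5 + (14*0 - 9)) + 297798 = (5 + (0 - 9)) + 297798 = (5 - 9) + 297798 = -4 + 297798 = 297794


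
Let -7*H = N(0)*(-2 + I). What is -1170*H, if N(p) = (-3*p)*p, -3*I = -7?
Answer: 0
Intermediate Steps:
I = 7/3 (I = -⅓*(-7) = 7/3 ≈ 2.3333)
N(p) = -3*p²
H = 0 (H = -(-3*0²)*(-2 + 7/3)/7 = -(-3*0)/(7*3) = -0/3 = -⅐*0 = 0)
-1170*H = -1170*0 = 0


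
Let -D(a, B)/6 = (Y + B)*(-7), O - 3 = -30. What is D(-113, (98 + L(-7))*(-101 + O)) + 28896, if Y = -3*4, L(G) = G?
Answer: -460824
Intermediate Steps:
O = -27 (O = 3 - 30 = -27)
Y = -12
D(a, B) = -504 + 42*B (D(a, B) = -6*(-12 + B)*(-7) = -6*(84 - 7*B) = -504 + 42*B)
D(-113, (98 + L(-7))*(-101 + O)) + 28896 = (-504 + 42*((98 - 7)*(-101 - 27))) + 28896 = (-504 + 42*(91*(-128))) + 28896 = (-504 + 42*(-11648)) + 28896 = (-504 - 489216) + 28896 = -489720 + 28896 = -460824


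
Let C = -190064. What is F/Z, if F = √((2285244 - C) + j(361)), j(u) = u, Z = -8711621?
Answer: -√2475669/8711621 ≈ -0.00018061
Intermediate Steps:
F = √2475669 (F = √((2285244 - 1*(-190064)) + 361) = √((2285244 + 190064) + 361) = √(2475308 + 361) = √2475669 ≈ 1573.4)
F/Z = √2475669/(-8711621) = √2475669*(-1/8711621) = -√2475669/8711621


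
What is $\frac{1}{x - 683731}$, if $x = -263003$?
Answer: $- \frac{1}{946734} \approx -1.0563 \cdot 10^{-6}$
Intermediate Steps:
$\frac{1}{x - 683731} = \frac{1}{-263003 - 683731} = \frac{1}{-946734} = - \frac{1}{946734}$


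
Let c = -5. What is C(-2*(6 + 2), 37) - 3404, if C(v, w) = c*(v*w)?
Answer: -444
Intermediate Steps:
C(v, w) = -5*v*w
C(-2*(6 + 2), 37) - 3404 = -5*(-2*(6 + 2))*37 - 3404 = -5*(-2*8)*37 - 3404 = -5*(-16)*37 - 3404 = 2960 - 3404 = -444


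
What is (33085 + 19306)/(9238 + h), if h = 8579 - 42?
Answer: 52391/17775 ≈ 2.9475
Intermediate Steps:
h = 8537
(33085 + 19306)/(9238 + h) = (33085 + 19306)/(9238 + 8537) = 52391/17775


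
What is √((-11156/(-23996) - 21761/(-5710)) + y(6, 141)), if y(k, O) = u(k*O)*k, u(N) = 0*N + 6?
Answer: 3*√5250892899960890/34254290 ≈ 6.3463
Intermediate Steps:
u(N) = 6 (u(N) = 0 + 6 = 6)
y(k, O) = 6*k
√((-11156/(-23996) - 21761/(-5710)) + y(6, 141)) = √((-11156/(-23996) - 21761/(-5710)) + 6*6) = √((-11156*(-1/23996) - 21761*(-1/5710)) + 36) = √((2789/5999 + 21761/5710) + 36) = √(146469429/34254290 + 36) = √(1379623869/34254290) = 3*√5250892899960890/34254290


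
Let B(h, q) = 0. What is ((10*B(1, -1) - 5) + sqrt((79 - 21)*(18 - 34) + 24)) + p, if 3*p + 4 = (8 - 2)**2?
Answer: 17/3 + 2*I*sqrt(226) ≈ 5.6667 + 30.067*I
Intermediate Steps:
p = 32/3 (p = -4/3 + (8 - 2)**2/3 = -4/3 + (1/3)*6**2 = -4/3 + (1/3)*36 = -4/3 + 12 = 32/3 ≈ 10.667)
((10*B(1, -1) - 5) + sqrt((79 - 21)*(18 - 34) + 24)) + p = ((10*0 - 5) + sqrt((79 - 21)*(18 - 34) + 24)) + 32/3 = ((0 - 5) + sqrt(58*(-16) + 24)) + 32/3 = (-5 + sqrt(-928 + 24)) + 32/3 = (-5 + sqrt(-904)) + 32/3 = (-5 + 2*I*sqrt(226)) + 32/3 = 17/3 + 2*I*sqrt(226)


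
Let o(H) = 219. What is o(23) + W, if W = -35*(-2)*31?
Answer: 2389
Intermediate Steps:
W = 2170 (W = 70*31 = 2170)
o(23) + W = 219 + 2170 = 2389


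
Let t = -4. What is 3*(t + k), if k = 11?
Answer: 21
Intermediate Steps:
3*(t + k) = 3*(-4 + 11) = 3*7 = 21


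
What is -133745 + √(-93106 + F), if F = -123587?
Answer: -133745 + 3*I*√24077 ≈ -1.3375e+5 + 465.5*I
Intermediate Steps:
-133745 + √(-93106 + F) = -133745 + √(-93106 - 123587) = -133745 + √(-216693) = -133745 + 3*I*√24077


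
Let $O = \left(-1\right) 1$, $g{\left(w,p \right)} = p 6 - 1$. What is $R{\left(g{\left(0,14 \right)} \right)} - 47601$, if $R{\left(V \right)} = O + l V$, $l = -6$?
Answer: $-48100$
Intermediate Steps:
$g{\left(w,p \right)} = -1 + 6 p$ ($g{\left(w,p \right)} = 6 p - 1 = -1 + 6 p$)
$O = -1$
$R{\left(V \right)} = -1 - 6 V$
$R{\left(g{\left(0,14 \right)} \right)} - 47601 = \left(-1 - 6 \left(-1 + 6 \cdot 14\right)\right) - 47601 = \left(-1 - 6 \left(-1 + 84\right)\right) - 47601 = \left(-1 - 498\right) - 47601 = -499 - 47601 = -48100$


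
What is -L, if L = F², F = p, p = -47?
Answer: -2209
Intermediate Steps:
F = -47
L = 2209 (L = (-47)² = 2209)
-L = -1*2209 = -2209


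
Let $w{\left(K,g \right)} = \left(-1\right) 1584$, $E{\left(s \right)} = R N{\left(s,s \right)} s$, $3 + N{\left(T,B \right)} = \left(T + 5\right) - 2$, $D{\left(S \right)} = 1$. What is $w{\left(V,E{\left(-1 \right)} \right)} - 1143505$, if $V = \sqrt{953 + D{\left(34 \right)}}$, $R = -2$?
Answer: $-1145089$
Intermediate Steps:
$N{\left(T,B \right)} = T$ ($N{\left(T,B \right)} = -3 + \left(\left(T + 5\right) - 2\right) = -3 + \left(\left(5 + T\right) - 2\right) = -3 + \left(3 + T\right) = T$)
$V = 3 \sqrt{106}$ ($V = \sqrt{953 + 1} = \sqrt{954} = 3 \sqrt{106} \approx 30.887$)
$E{\left(s \right)} = - 2 s^{2}$ ($E{\left(s \right)} = - 2 s s = - 2 s^{2}$)
$w{\left(K,g \right)} = -1584$
$w{\left(V,E{\left(-1 \right)} \right)} - 1143505 = -1584 - 1143505 = -1145089$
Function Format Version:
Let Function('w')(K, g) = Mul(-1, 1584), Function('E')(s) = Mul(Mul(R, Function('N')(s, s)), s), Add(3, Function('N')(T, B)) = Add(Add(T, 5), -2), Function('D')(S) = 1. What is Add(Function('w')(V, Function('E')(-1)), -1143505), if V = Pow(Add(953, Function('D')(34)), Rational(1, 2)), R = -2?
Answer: -1145089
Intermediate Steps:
Function('N')(T, B) = T (Function('N')(T, B) = Add(-3, Add(Add(T, 5), -2)) = Add(-3, Add(Add(5, T), -2)) = Add(-3, Add(3, T)) = T)
V = Mul(3, Pow(106, Rational(1, 2))) (V = Pow(Add(953, 1), Rational(1, 2)) = Pow(954, Rational(1, 2)) = Mul(3, Pow(106, Rational(1, 2))) ≈ 30.887)
Function('E')(s) = Mul(-2, Pow(s, 2)) (Function('E')(s) = Mul(Mul(-2, s), s) = Mul(-2, Pow(s, 2)))
Function('w')(K, g) = -1584
Add(Function('w')(V, Function('E')(-1)), -1143505) = Add(-1584, -1143505) = -1145089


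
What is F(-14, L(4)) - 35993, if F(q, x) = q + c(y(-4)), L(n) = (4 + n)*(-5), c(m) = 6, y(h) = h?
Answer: -36001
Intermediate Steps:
L(n) = -20 - 5*n
F(q, x) = 6 + q (F(q, x) = q + 6 = 6 + q)
F(-14, L(4)) - 35993 = (6 - 14) - 35993 = -8 - 35993 = -36001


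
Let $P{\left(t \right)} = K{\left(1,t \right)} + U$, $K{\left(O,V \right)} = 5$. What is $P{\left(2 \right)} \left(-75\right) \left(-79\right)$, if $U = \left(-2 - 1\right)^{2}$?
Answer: $82950$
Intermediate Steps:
$U = 9$ ($U = \left(-3\right)^{2} = 9$)
$P{\left(t \right)} = 14$ ($P{\left(t \right)} = 5 + 9 = 14$)
$P{\left(2 \right)} \left(-75\right) \left(-79\right) = 14 \left(-75\right) \left(-79\right) = \left(-1050\right) \left(-79\right) = 82950$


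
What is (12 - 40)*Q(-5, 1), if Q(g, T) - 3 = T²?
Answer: -112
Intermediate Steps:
Q(g, T) = 3 + T²
(12 - 40)*Q(-5, 1) = (12 - 40)*(3 + 1²) = -28*(3 + 1) = -28*4 = -112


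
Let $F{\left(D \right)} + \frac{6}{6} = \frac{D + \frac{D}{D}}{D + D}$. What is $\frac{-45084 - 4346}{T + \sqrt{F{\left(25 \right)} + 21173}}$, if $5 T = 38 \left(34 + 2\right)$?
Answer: $- \frac{338101200}{1342111} + \frac{247150 \sqrt{529313}}{1342111} \approx -117.94$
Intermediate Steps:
$T = \frac{1368}{5}$ ($T = \frac{38 \left(34 + 2\right)}{5} = \frac{38 \cdot 36}{5} = \frac{1}{5} \cdot 1368 = \frac{1368}{5} \approx 273.6$)
$F{\left(D \right)} = -1 + \frac{1 + D}{2 D}$ ($F{\left(D \right)} = -1 + \frac{D + \frac{D}{D}}{D + D} = -1 + \frac{D + 1}{2 D} = -1 + \left(1 + D\right) \frac{1}{2 D} = -1 + \frac{1 + D}{2 D}$)
$\frac{-45084 - 4346}{T + \sqrt{F{\left(25 \right)} + 21173}} = \frac{-45084 - 4346}{\frac{1368}{5} + \sqrt{\frac{1 - 25}{2 \cdot 25} + 21173}} = - \frac{49430}{\frac{1368}{5} + \sqrt{\frac{1}{2} \cdot \frac{1}{25} \left(1 - 25\right) + 21173}} = - \frac{49430}{\frac{1368}{5} + \sqrt{\frac{1}{2} \cdot \frac{1}{25} \left(-24\right) + 21173}} = - \frac{49430}{\frac{1368}{5} + \sqrt{- \frac{12}{25} + 21173}} = - \frac{49430}{\frac{1368}{5} + \sqrt{\frac{529313}{25}}} = - \frac{49430}{\frac{1368}{5} + \frac{\sqrt{529313}}{5}}$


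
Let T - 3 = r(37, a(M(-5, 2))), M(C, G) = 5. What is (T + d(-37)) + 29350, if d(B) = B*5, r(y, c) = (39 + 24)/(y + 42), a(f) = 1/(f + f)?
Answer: 2304335/79 ≈ 29169.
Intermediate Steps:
a(f) = 1/(2*f)
r(y, c) = 63/(42 + y)
d(B) = 5*B
T = 300/79 (T = 3 + 63/(42 + 37) = 3 + 63/79 = 300/79 ≈ 3.7975)
(T + d(-37)) + 29350 = (300/79 + 5*(-37)) + 29350 = (300/79 - 185) + 29350 = -14315/79 + 29350 = 2304335/79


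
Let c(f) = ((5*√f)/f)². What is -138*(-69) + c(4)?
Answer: 38113/4 ≈ 9528.3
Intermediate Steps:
c(f) = 25/f (c(f) = (5/√f)² = 25/f)
-138*(-69) + c(4) = -138*(-69) + 25/4 = 9522 + 25*(¼) = 9522 + 25/4 = 38113/4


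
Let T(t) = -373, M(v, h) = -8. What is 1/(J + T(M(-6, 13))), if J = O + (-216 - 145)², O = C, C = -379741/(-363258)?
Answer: 363258/47205030325 ≈ 7.6953e-6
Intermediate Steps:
C = 379741/363258 (C = -379741*(-1/363258) = 379741/363258 ≈ 1.0454)
O = 379741/363258 ≈ 1.0454
J = 47340525559/363258 (J = 379741/363258 + (-216 - 145)² = 379741/363258 + (-361)² = 379741/363258 + 130321 = 47340525559/363258 ≈ 1.3032e+5)
1/(J + T(M(-6, 13))) = 1/(47340525559/363258 - 373) = 1/(47205030325/363258) = 363258/47205030325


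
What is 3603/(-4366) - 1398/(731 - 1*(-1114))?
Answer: -4250401/2685090 ≈ -1.5830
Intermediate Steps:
3603/(-4366) - 1398/(731 - 1*(-1114)) = 3603*(-1/4366) - 1398/(731 + 1114) = -3603/4366 - 1398/1845 = -3603/4366 - 1398*1/1845 = -3603/4366 - 466/615 = -4250401/2685090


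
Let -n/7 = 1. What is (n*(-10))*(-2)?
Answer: -140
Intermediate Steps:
n = -7 (n = -7*1 = -7)
(n*(-10))*(-2) = -7*(-10)*(-2) = 70*(-2) = -140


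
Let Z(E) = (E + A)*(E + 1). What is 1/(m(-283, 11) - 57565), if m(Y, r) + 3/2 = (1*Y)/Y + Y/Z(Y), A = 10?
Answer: -38493/2215868933 ≈ -1.7372e-5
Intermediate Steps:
Z(E) = (1 + E)*(10 + E) (Z(E) = (E + 10)*(E + 1) = (10 + E)*(1 + E) = (1 + E)*(10 + E))
m(Y, r) = -1/2 + Y/(10 + Y**2 + 11*Y) (m(Y, r) = -3/2 + ((1*Y)/Y + Y/(10 + Y**2 + 11*Y)) = -3/2 + (Y/Y + Y/(10 + Y**2 + 11*Y)) = -3/2 + (1 + Y/(10 + Y**2 + 11*Y)) = -1/2 + Y/(10 + Y**2 + 11*Y))
1/(m(-283, 11) - 57565) = 1/((-10 - 1*(-283)**2 - 9*(-283))/(2*(10 + (-283)**2 + 11*(-283))) - 57565) = 1/((-10 - 1*80089 + 2547)/(2*(10 + 80089 - 3113)) - 57565) = 1/((1/2)*(-10 - 80089 + 2547)/76986 - 57565) = 1/((1/2)*(1/76986)*(-77552) - 57565) = 1/(-19388/38493 - 57565) = 1/(-2215868933/38493) = -38493/2215868933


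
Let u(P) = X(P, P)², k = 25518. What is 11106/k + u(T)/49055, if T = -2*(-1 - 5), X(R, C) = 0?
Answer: 1851/4253 ≈ 0.43522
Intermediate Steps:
T = 12 (T = -2*(-6) = 12)
u(P) = 0 (u(P) = 0² = 0)
11106/k + u(T)/49055 = 11106/25518 + 0/49055 = 11106*(1/25518) + 0*(1/49055) = 1851/4253 + 0 = 1851/4253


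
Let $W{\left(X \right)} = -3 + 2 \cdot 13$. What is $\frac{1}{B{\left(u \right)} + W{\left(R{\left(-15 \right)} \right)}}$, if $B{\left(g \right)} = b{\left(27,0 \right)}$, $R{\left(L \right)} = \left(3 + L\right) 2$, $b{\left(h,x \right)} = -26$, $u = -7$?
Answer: $- \frac{1}{3} \approx -0.33333$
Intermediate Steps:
$R{\left(L \right)} = 6 + 2 L$
$B{\left(g \right)} = -26$
$W{\left(X \right)} = 23$ ($W{\left(X \right)} = -3 + 26 = 23$)
$\frac{1}{B{\left(u \right)} + W{\left(R{\left(-15 \right)} \right)}} = \frac{1}{-26 + 23} = \frac{1}{-3} = - \frac{1}{3}$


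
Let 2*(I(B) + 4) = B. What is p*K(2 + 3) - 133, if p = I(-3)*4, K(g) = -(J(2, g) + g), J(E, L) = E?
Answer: 21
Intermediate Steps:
I(B) = -4 + B/2
K(g) = -2 - g (K(g) = -(2 + g) = -2 - g)
p = -22 (p = (-4 + (½)*(-3))*4 = (-4 - 3/2)*4 = -11/2*4 = -22)
p*K(2 + 3) - 133 = -22*(-2 - (2 + 3)) - 133 = -22*(-2 - 1*5) - 133 = -22*(-2 - 5) - 133 = -22*(-7) - 133 = 154 - 133 = 21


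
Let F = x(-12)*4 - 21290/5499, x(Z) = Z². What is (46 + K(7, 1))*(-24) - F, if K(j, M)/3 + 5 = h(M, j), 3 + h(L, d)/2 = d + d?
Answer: -15947806/5499 ≈ -2900.1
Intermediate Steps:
h(L, d) = -6 + 4*d (h(L, d) = -6 + 2*(d + d) = -6 + 2*(2*d) = -6 + 4*d)
K(j, M) = -33 + 12*j (K(j, M) = -15 + 3*(-6 + 4*j) = -15 + (-18 + 12*j) = -33 + 12*j)
F = 3146134/5499 (F = (-12)²*4 - 21290/5499 = 144*4 - 21290*1/5499 = 576 - 21290/5499 = 3146134/5499 ≈ 572.13)
(46 + K(7, 1))*(-24) - F = (46 + (-33 + 12*7))*(-24) - 1*3146134/5499 = (46 + (-33 + 84))*(-24) - 3146134/5499 = (46 + 51)*(-24) - 3146134/5499 = 97*(-24) - 3146134/5499 = -2328 - 3146134/5499 = -15947806/5499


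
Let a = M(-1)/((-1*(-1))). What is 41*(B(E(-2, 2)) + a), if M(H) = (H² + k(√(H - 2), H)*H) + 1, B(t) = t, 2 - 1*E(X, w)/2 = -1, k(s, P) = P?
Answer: 369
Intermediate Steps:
E(X, w) = 6 (E(X, w) = 4 - 2*(-1) = 4 + 2 = 6)
M(H) = 1 + 2*H² (M(H) = (H² + H*H) + 1 = (H² + H²) + 1 = 2*H² + 1 = 1 + 2*H²)
a = 3 (a = (1 + 2*(-1)²)/((-1*(-1))) = (1 + 2*1)/1 = (1 + 2)*1 = 3*1 = 3)
41*(B(E(-2, 2)) + a) = 41*(6 + 3) = 41*9 = 369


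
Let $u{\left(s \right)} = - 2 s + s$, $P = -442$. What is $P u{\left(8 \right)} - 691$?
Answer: $2845$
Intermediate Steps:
$u{\left(s \right)} = - s$
$P u{\left(8 \right)} - 691 = - 442 \left(\left(-1\right) 8\right) - 691 = \left(-442\right) \left(-8\right) - 691 = 3536 - 691 = 2845$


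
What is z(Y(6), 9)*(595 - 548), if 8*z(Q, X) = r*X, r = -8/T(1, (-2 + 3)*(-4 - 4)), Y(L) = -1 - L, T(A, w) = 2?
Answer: -423/2 ≈ -211.50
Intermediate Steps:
r = -4 (r = -8/2 = -8*½ = -4)
z(Q, X) = -X/2 (z(Q, X) = (-4*X)/8 = -X/2)
z(Y(6), 9)*(595 - 548) = (-½*9)*(595 - 548) = -9/2*47 = -423/2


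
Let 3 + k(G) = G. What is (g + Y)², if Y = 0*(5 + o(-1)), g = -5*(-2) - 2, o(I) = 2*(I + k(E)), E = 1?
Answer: 64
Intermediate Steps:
k(G) = -3 + G
o(I) = -4 + 2*I (o(I) = 2*(I + (-3 + 1)) = 2*(I - 2) = 2*(-2 + I) = -4 + 2*I)
g = 8 (g = 10 - 2 = 8)
Y = 0 (Y = 0*(5 + (-4 + 2*(-1))) = 0*(5 + (-4 - 2)) = 0*(5 - 6) = 0*(-1) = 0)
(g + Y)² = (8 + 0)² = 8² = 64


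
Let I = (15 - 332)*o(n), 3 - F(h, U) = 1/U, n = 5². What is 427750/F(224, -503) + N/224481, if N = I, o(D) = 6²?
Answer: 1609964062871/11298877 ≈ 1.4249e+5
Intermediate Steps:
n = 25
F(h, U) = 3 - 1/U
o(D) = 36
I = -11412 (I = (15 - 332)*36 = -317*36 = -11412)
N = -11412
427750/F(224, -503) + N/224481 = 427750/(3 - 1/(-503)) - 11412/224481 = 427750/(3 - 1*(-1/503)) - 11412*1/224481 = 427750/(3 + 1/503) - 3804/74827 = 427750/(1510/503) - 3804/74827 = 427750*(503/1510) - 3804/74827 = 21515825/151 - 3804/74827 = 1609964062871/11298877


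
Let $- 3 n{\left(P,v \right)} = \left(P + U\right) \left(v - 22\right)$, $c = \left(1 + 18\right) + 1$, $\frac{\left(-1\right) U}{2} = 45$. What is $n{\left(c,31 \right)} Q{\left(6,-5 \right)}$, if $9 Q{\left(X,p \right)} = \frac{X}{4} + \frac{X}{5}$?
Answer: $63$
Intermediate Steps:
$U = -90$ ($U = \left(-2\right) 45 = -90$)
$Q{\left(X,p \right)} = \frac{X}{20}$ ($Q{\left(X,p \right)} = \frac{\frac{X}{4} + \frac{X}{5}}{9} = \frac{\frac{9}{20} X}{9} = \frac{X}{20}$)
$c = 20$ ($c = 19 + 1 = 20$)
$n{\left(P,v \right)} = - \frac{\left(-90 + P\right) \left(-22 + v\right)}{3}$ ($n{\left(P,v \right)} = - \frac{\left(P - 90\right) \left(v - 22\right)}{3} = - \frac{\left(-90 + P\right) \left(-22 + v\right)}{3}$)
$n{\left(c,31 \right)} Q{\left(6,-5 \right)} = \left(-660 + 30 \cdot 31 + \frac{22}{3} \cdot 20 - \frac{20}{3} \cdot 31\right) \frac{1}{20} \cdot 6 = \left(-660 + 930 + \frac{440}{3} - \frac{620}{3}\right) \frac{3}{10} = 210 \cdot \frac{3}{10} = 63$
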